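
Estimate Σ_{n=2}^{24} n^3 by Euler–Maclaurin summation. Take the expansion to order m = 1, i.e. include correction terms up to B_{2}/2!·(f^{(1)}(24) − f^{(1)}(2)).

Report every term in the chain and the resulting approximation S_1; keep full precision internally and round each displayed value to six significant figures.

S_1 ≈ 89999.0

∫_2^24 x^3 dx evaluates to 82940.0.
Endpoint term: (f(2) + f(24))/2 = (8.00000 + 13824.0)/2 = 6916.00.
So far: 89856.0.
Correction k=1: B_{2}/2! · (f^{(1)}(24) − f^{(1)}(2)) = 1/12 · (1728.00 − 12.0000) = 143.000.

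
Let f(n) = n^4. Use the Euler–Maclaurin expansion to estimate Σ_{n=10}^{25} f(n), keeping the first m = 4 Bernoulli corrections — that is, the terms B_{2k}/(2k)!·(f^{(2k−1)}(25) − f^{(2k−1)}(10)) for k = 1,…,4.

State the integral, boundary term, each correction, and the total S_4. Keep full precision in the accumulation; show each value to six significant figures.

S_4 ≈ 2.13831e+06

∫_10^25 x^4 dx evaluates to 1.93312e+06.
Boundary: ½(f(10) + f(25)) = ½(10000.0 + 390625) = 200312.
Integral + boundary = 2.13344e+06.
Order-1 term: 1/12 · (62500.0 − 4000.00) = 4875.00.
After k=1: 2.13831e+06.
Order-2 term: −1/720 · (600.000 − 240.000) = -0.500000.
After k=2: 2.13831e+06.
Order-3 term: 1/30240 · (0.00000 − 0.00000) = 0.00000.
After k=3: 2.13831e+06.
Order-4 term: −1/1209600 · (0.00000 − 0.00000) = 0.00000.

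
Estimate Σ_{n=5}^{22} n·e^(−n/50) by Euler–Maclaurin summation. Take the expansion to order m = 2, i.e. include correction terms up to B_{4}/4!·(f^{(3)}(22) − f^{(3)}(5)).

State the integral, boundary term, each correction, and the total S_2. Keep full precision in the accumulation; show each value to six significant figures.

Integral: ∫_5^22 x·e^(−x/50) dx = 169.772.
Endpoint term: (f(5) + f(22))/2 = (4.52419 + 14.1688)/2 = 9.34649.
Integral + boundary = 179.118.
Order-1 term: 1/12 · (0.360660 − 0.814354) = -0.0378078.
Partial sum through k=1: 179.080.
Order-2 term: −1/720 · (0.000659493 − 0.00104961) = 5.41831e-07.

S_2 ≈ 179.080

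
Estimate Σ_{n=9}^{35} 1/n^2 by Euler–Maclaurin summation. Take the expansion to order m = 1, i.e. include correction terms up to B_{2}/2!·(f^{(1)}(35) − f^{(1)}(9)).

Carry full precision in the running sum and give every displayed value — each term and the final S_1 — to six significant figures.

S_1 ≈ 0.0893454

The integral term ∫_9^35 1/x^2 dx = 0.0825397.
Endpoint term: (f(9) + f(35))/2 = (0.0123457 + 0.000816327)/2 = 0.00658100.
Running total after boundary: 0.0891207.
Correction k=1: B_{2}/2! · (f^{(1)}(35) − f^{(1)}(9)) = 1/12 · (-4.66472e-05 − (-0.00274348)) = 0.000224736.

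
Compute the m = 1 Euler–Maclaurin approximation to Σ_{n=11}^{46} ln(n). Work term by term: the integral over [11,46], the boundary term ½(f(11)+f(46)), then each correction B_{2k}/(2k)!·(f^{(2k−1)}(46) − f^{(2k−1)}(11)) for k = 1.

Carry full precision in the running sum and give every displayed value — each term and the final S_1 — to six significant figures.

S_1 ≈ 117.848

Integral: ∫_11^46 ln(x) dx = 114.741.
½[f(11) + f(46)] = ½[2.39790 + 3.82864] = 3.11327.
So far: 117.854.
k=1: B_{2}/(2)! × [f^{(1)}(46) − f^{(1)}(11)] = 1/12 × (0.0217391 − 0.0909091) = -0.00576416.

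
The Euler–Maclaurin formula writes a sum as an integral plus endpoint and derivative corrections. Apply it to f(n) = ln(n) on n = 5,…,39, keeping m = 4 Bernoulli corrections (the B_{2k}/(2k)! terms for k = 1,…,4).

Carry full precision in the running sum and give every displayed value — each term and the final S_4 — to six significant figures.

Integral: ∫_5^39 ln(x) dx = 100.832.
Endpoint term: (f(5) + f(39))/2 = (1.60944 + 3.66356)/2 = 2.63650.
Running total after boundary: 103.468.
k=1: B_{2}/(2)! × [f^{(1)}(39) − f^{(1)}(5)] = 1/12 × (0.0256410 − 0.200000) = -0.0145299.
After k=1: 103.454.
k=2: B_{4}/(4)! × [f^{(3)}(39) − f^{(3)}(5)] = −1/720 × (3.37160e-05 − 0.0160000) = 2.21754e-05.
After k=2: 103.454.
k=3: B_{6}/(6)! × [f^{(5)}(39) − f^{(5)}(5)] = 1/30240 × (2.66004e-07 − 0.00768000) = -2.53959e-07.
After k=3: 103.454.
k=4: B_{8}/(8)! × [f^{(7)}(39) − f^{(7)}(5)] = −1/1209600 × (5.24663e-09 − 0.00921600) = 7.61904e-09.

S_4 ≈ 103.454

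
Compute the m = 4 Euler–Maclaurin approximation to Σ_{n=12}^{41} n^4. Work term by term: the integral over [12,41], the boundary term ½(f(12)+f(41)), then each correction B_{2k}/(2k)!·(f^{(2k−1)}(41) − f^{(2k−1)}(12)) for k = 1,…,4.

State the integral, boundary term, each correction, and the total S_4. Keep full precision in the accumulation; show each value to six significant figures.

S_4 ≈ 2.45671e+07

The integral term ∫_12^41 x^4 dx = 2.31215e+07.
Boundary: ½(f(12) + f(41)) = ½(20736.0 + 2.82576e+06) = 1.42325e+06.
Running total after boundary: 2.45447e+07.
Order-1 term: 1/12 · (275684 − 6912.00) = 22397.7.
Running total after k=1: 2.45671e+07.
Order-2 term: −1/720 · (984.000 − 288.000) = -0.966667.
Running total after k=2: 2.45671e+07.
Order-3 term: 1/30240 · (0.00000 − 0.00000) = 0.00000.
Running total after k=3: 2.45671e+07.
Order-4 term: −1/1209600 · (0.00000 − 0.00000) = 0.00000.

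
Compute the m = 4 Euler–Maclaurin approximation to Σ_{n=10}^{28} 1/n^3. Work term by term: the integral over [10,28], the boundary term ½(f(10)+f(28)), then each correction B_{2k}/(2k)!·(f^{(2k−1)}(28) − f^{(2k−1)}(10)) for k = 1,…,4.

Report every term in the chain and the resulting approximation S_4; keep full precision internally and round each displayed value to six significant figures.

Integral: ∫_10^28 1/x^3 dx = 0.00436224.
Endpoint term: (f(10) + f(28))/2 = (0.00100000 + 4.55539e-05)/2 = 0.000522777.
Integral + boundary = 0.00488502.
Correction k=1: B_{2}/2! · (f^{(1)}(28) − f^{(1)}(10)) = 1/12 · (-4.88078e-06 − (-0.000300000)) = 2.45933e-05.
After k=1: 0.00490962.
Correction k=2: B_{4}/4! · (f^{(3)}(28) − f^{(3)}(10)) = −1/720 · (-1.24510e-07 − (-6.00000e-05)) = -8.31604e-08.
After k=2: 0.00490953.
Correction k=3: B_{6}/6! · (f^{(5)}(28) − f^{(5)}(10)) = 1/30240 · (-6.67016e-09 − (-2.52000e-05)) = 8.33113e-10.
After k=3: 0.00490953.
Correction k=4: B_{8}/8! · (f^{(7)}(28) − f^{(7)}(10)) = −1/1209600 · (-6.12566e-10 − (-1.81440e-05)) = -1.49995e-11.

S_4 ≈ 0.00490953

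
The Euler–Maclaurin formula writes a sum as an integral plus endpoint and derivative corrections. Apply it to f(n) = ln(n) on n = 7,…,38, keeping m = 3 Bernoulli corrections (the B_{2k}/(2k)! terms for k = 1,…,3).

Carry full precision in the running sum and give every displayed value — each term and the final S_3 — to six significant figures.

The integral term ∫_7^38 ln(x) dx = 93.6069.
Boundary: ½(f(7) + f(38)) = ½(1.94591 + 3.63759) = 2.79175.
So far: 96.3987.
Order-1 term: 1/12 · (0.0263158 − 0.142857) = -0.00971178.
After k=1: 96.3889.
Order-2 term: −1/720 · (3.64485e-05 − 0.00583090) = 8.04785e-06.
After k=2: 96.3889.
Order-3 term: 1/30240 · (3.02896e-07 − 0.00142798) = -4.72114e-08.

S_3 ≈ 96.3889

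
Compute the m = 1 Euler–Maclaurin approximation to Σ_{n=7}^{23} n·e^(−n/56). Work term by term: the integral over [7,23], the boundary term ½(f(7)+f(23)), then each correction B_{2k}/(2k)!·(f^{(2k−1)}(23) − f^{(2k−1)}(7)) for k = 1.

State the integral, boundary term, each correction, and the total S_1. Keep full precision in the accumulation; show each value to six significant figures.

S_1 ≈ 190.240

The integral term ∫_7^23 x·e^(−x/56) dx = 179.557.
Endpoint term: (f(7) + f(23))/2 = (6.17748 + 15.2531)/2 = 10.7153.
Running total after boundary: 190.272.
Order-1 term: 1/12 · (0.390800 − 0.772185) = -0.0317820.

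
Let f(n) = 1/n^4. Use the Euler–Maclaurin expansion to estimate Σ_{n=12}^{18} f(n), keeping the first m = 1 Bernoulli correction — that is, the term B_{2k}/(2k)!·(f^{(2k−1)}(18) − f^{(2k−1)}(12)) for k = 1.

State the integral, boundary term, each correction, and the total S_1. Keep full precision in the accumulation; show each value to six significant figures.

Integral: ∫_12^18 1/x^4 dx = 0.000135745.
½[f(12) + f(18)] = ½[4.82253e-05 + 9.52599e-06] = 2.88756e-05.
Integral + boundary = 0.000164621.
Order-1 term: 1/12 · (-2.11689e-06 − (-1.60751e-05)) = 1.16318e-06.

S_1 ≈ 0.000165784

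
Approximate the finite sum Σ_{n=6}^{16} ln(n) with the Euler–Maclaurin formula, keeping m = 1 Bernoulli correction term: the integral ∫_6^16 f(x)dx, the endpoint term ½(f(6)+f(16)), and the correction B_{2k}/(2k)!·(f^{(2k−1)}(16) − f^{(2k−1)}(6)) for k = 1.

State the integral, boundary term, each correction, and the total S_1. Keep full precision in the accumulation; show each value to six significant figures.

∫_6^16 ln(x) dx evaluates to 23.6109.
Boundary: ½(f(6) + f(16)) = ½(1.79176 + 2.77259) = 2.28217.
So far: 25.8930.
Order-1 term: 1/12 · (0.0625000 − 0.166667) = -0.00868056.

S_1 ≈ 25.8844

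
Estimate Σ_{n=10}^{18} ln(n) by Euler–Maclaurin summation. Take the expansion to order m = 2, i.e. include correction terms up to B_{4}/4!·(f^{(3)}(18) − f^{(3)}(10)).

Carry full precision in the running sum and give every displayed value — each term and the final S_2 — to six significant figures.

S_2 ≈ 23.5936

Integral: ∫_10^18 ln(x) dx = 21.0008.
½[f(10) + f(18)] = ½[2.30259 + 2.89037] = 2.59648.
Running total after boundary: 23.5973.
Order-1 term: 1/12 · (0.0555556 − 0.100000) = -0.00370370.
Partial sum through k=1: 23.5936.
Order-2 term: −1/720 · (0.000342936 − 0.00200000) = 2.30148e-06.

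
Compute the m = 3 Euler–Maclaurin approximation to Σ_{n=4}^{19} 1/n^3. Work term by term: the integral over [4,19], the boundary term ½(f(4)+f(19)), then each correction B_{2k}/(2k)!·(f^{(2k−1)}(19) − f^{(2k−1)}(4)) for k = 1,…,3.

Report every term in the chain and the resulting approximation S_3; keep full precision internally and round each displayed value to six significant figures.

S_3 ≈ 0.0387059

∫_4^19 1/x^3 dx evaluates to 0.0298650.
½[f(4) + f(19)] = ½[0.0156250 + 0.000145794] = 0.00788540.
Integral + boundary = 0.0377504.
k=1: B_{2}/(2)! × [f^{(1)}(19) − f^{(1)}(4)] = 1/12 × (-2.30201e-05 − (-0.0117188)) = 0.000974644.
Running total after k=1: 0.0387250.
k=2: B_{4}/(4)! × [f^{(3)}(19) − f^{(3)}(4)] = −1/720 × (-1.27535e-06 − (-0.0146484)) = -2.03433e-05.
Running total after k=2: 0.0387047.
k=3: B_{6}/(6)! × [f^{(5)}(19) − f^{(5)}(4)] = 1/30240 × (-1.48379e-07 − (-0.0384521)) = 1.27156e-06.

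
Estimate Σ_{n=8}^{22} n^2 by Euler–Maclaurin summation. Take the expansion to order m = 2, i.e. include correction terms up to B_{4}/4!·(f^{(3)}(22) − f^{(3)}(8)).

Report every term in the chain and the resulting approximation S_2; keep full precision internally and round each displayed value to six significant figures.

S_2 ≈ 3655.00

Integral: ∫_8^22 x^2 dx = 3378.67.
Boundary: ½(f(8) + f(22)) = ½(64.0000 + 484.000) = 274.000.
So far: 3652.67.
Correction k=1: B_{2}/2! · (f^{(1)}(22) − f^{(1)}(8)) = 1/12 · (44.0000 − 16.0000) = 2.33333.
Partial sum through k=1: 3655.00.
Correction k=2: B_{4}/4! · (f^{(3)}(22) − f^{(3)}(8)) = −1/720 · (0.00000 − 0.00000) = 0.00000.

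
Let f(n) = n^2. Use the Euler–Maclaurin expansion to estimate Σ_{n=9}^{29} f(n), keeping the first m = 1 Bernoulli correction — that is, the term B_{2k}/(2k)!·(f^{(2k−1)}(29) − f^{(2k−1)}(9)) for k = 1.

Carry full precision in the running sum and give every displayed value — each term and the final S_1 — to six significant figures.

The integral term ∫_9^29 x^2 dx = 7886.67.
Boundary: ½(f(9) + f(29)) = ½(81.0000 + 841.000) = 461.000.
Integral + boundary = 8347.67.
k=1: B_{2}/(2)! × [f^{(1)}(29) − f^{(1)}(9)] = 1/12 × (58.0000 − 18.0000) = 3.33333.

S_1 ≈ 8351.00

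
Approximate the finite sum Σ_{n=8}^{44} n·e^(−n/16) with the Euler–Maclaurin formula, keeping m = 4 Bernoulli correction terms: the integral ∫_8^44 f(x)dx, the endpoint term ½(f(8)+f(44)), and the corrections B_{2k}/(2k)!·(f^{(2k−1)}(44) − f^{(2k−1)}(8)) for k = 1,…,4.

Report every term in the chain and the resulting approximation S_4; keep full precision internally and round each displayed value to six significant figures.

S_4 ≈ 175.335

∫_8^44 x·e^(−x/16) dx evaluates to 171.537.
Boundary: ½(f(8) + f(44)) = ½(4.85225 + 2.81283) = 3.83254.
So far: 175.370.
Correction k=1: B_{2}/2! · (f^{(1)}(44) − f^{(1)}(8)) = 1/12 · (-0.111874 − 0.303265) = -0.0345949.
Partial sum through k=1: 175.335.
Correction k=2: B_{4}/4! · (f^{(3)}(44) − f^{(3)}(8)) = −1/720 · (6.24296e-05 − 0.00592315) = 8.13989e-06.
Partial sum through k=2: 175.335.
Correction k=3: B_{6}/6! · (f^{(5)}(44) − f^{(5)}(8)) = 1/30240 · (2.19479e-06 − 4.16472e-05) = -1.30464e-09.
Partial sum through k=3: 175.335.
Correction k=4: B_{8}/8! · (f^{(7)}(44) − f^{(7)}(8)) = −1/1209600 · (1.61942e-08 − 2.34988e-07) = 1.80881e-13.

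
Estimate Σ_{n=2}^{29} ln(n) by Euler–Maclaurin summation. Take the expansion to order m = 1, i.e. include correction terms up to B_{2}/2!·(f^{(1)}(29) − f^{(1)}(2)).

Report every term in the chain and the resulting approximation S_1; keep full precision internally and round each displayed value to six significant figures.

S_1 ≈ 71.2567

Integral: ∫_2^29 ln(x) dx = 69.2653.
Boundary: ½(f(2) + f(29)) = ½(0.693147 + 3.36730) = 2.03022.
Integral + boundary = 71.2955.
k=1: B_{2}/(2)! × [f^{(1)}(29) − f^{(1)}(2)] = 1/12 × (0.0344828 − 0.500000) = -0.0387931.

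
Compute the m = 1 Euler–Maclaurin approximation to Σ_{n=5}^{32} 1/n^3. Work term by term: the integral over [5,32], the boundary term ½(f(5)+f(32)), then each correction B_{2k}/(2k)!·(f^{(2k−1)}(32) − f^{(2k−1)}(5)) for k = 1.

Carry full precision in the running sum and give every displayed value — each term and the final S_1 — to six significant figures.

Integral: ∫_5^32 1/x^3 dx = 0.0195117.
Boundary: ½(f(5) + f(32)) = ½(0.00800000 + 3.05176e-05) = 0.00401526.
Integral + boundary = 0.0235270.
Order-1 term: 1/12 · (-2.86102e-06 − (-0.00480000)) = 0.000399762.

S_1 ≈ 0.0239267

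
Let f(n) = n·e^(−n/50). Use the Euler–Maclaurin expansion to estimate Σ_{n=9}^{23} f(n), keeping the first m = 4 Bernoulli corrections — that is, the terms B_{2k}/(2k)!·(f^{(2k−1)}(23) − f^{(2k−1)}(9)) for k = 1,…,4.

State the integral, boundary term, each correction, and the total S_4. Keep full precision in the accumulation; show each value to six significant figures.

The integral term ∫_9^23 x·e^(−x/50) dx = 159.862.
Endpoint term: (f(9) + f(23))/2 = (7.51743 + 14.5195)/2 = 11.0185.
So far: 170.880.
Correction k=1: B_{2}/2! · (f^{(1)}(23) − f^{(1)}(9)) = 1/12 · (0.340893 − 0.684922) = -0.0286690.
Running total after k=1: 170.852.
Correction k=2: B_{4}/4! · (f^{(3)}(23) − f^{(3)}(9)) = −1/720 · (0.000641384 − 0.000942185) = 4.17779e-07.
Running total after k=2: 170.852.
Correction k=3: B_{6}/6! · (f^{(5)}(23) − f^{(5)}(9)) = 1/30240 · (4.58564e-07 − 6.44160e-07) = -6.13743e-12.
Running total after k=3: 170.852.
Correction k=4: B_{8}/8! · (f^{(7)}(23) − f^{(7)}(9)) = −1/1209600 · (2.64230e-10 − 3.64579e-10) = 8.29602e-17.

S_4 ≈ 170.852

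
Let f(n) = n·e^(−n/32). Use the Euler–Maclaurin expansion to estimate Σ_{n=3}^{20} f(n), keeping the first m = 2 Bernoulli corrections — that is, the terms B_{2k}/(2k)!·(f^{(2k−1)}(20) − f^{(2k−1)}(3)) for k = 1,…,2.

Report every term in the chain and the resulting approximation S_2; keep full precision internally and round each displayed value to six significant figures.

S_2 ≈ 135.763

Integral: ∫_3^20 x·e^(−x/32) dx = 129.097.
½[f(3) + f(20)] = ½[2.73153 + 10.7052] = 6.71838.
Integral + boundary = 135.815.
k=1: B_{2}/(2)! × [f^{(1)}(20) − f^{(1)}(3)] = 1/12 × (0.200723 − 0.825150) = -0.0520356.
After k=1: 135.763.
k=2: B_{4}/(4)! × [f^{(3)}(20) − f^{(3)}(3)] = −1/720 × (0.00124145 − 0.00258415) = 1.86486e-06.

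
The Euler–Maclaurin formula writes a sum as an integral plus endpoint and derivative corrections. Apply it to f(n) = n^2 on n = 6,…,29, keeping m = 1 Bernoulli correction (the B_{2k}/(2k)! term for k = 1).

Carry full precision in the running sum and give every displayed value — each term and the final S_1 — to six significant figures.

The integral term ∫_6^29 x^2 dx = 8057.67.
½[f(6) + f(29)] = ½[36.0000 + 841.000] = 438.500.
Integral + boundary = 8496.17.
Order-1 term: 1/12 · (58.0000 − 12.0000) = 3.83333.

S_1 ≈ 8500.00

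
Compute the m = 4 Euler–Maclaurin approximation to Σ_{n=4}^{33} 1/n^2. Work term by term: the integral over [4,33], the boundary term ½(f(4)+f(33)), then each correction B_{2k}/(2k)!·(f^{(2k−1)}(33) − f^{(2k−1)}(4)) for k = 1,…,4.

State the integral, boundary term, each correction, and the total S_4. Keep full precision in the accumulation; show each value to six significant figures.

The integral term ∫_4^33 1/x^2 dx = 0.219697.
Boundary: ½(f(4) + f(33)) = ½(0.0625000 + 0.000918274) = 0.0317091.
So far: 0.251406.
Correction k=1: B_{2}/2! · (f^{(1)}(33) − f^{(1)}(4)) = 1/12 · (-5.56529e-05 − (-0.0312500)) = 0.00259953.
Partial sum through k=1: 0.254006.
Correction k=2: B_{4}/4! · (f^{(3)}(33) − f^{(3)}(4)) = −1/720 · (-6.13256e-07 − (-0.0234375)) = -3.25512e-05.
Partial sum through k=2: 0.253973.
Correction k=3: B_{6}/6! · (f^{(5)}(33) − f^{(5)}(4)) = 1/30240 · (-1.68941e-08 − (-0.0439453)) = 1.45322e-06.
Partial sum through k=3: 0.253975.
Correction k=4: B_{8}/8! · (f^{(7)}(33) − f^{(7)}(4)) = −1/1209600 · (-8.68750e-10 − (-0.153809)) = -1.27157e-07.

S_4 ≈ 0.253974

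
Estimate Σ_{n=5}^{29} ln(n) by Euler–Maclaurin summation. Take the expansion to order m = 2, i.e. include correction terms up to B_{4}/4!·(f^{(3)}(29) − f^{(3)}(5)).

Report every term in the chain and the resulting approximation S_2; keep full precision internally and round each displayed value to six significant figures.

S_2 ≈ 68.0790

∫_5^29 ln(x) dx evaluates to 65.6044.
Endpoint term: (f(5) + f(29))/2 = (1.60944 + 3.36730)/2 = 2.48837.
So far: 68.0928.
k=1: B_{2}/(2)! × [f^{(1)}(29) − f^{(1)}(5)] = 1/12 × (0.0344828 − 0.200000) = -0.0137931.
Running total after k=1: 68.0790.
k=2: B_{4}/(4)! × [f^{(3)}(29) − f^{(3)}(5)] = −1/720 × (8.20042e-05 − 0.0160000) = 2.21083e-05.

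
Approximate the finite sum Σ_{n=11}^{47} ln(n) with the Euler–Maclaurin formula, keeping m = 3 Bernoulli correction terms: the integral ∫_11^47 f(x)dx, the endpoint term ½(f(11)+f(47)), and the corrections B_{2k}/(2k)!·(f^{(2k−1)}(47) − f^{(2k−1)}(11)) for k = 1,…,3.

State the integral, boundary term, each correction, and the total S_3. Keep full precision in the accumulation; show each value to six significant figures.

S_3 ≈ 121.698

The integral term ∫_11^47 ln(x) dx = 118.580.
½[f(11) + f(47)] = ½[2.39790 + 3.85015] = 3.12402.
Integral + boundary = 121.704.
Correction k=1: B_{2}/2! · (f^{(1)}(47) − f^{(1)}(11)) = 1/12 · (0.0212766 − 0.0909091) = -0.00580271.
Running total after k=1: 121.698.
Correction k=2: B_{4}/4! · (f^{(3)}(47) − f^{(3)}(11)) = −1/720 · (1.92636e-05 − 0.00150263) = 2.06023e-06.
Running total after k=2: 121.698.
Correction k=3: B_{6}/6! · (f^{(5)}(47) − f^{(5)}(11)) = 1/30240 · (1.04646e-07 − 0.000149021) = -4.92449e-09.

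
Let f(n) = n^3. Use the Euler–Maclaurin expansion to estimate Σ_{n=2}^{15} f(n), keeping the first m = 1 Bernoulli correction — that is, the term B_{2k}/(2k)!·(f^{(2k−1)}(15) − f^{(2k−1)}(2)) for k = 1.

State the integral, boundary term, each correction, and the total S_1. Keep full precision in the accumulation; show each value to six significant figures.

S_1 ≈ 14399.0

The integral term ∫_2^15 x^3 dx = 12652.2.
Boundary: ½(f(2) + f(15)) = ½(8.00000 + 3375.00) = 1691.50.
Running total after boundary: 14343.8.
k=1: B_{2}/(2)! × [f^{(1)}(15) − f^{(1)}(2)] = 1/12 × (675.000 − 12.0000) = 55.2500.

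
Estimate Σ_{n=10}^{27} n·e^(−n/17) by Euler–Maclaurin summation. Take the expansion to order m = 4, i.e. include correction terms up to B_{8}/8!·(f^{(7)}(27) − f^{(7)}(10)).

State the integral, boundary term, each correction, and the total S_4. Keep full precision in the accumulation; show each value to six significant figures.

S_4 ≈ 107.585

The integral term ∫_10^27 x·e^(−x/17) dx = 102.080.
Boundary: ½(f(10) + f(27)) = ½(5.55306 + 5.51572) = 5.53439.
So far: 107.614.
Order-1 term: 1/12 · (-0.120168 − 0.228656) = -0.0290686.
Running total after k=1: 107.585.
Order-2 term: −1/720 · (0.000997936 − 0.00463415) = 5.05029e-06.
Running total after k=2: 107.585.
Order-3 term: 1/30240 · (8.34491e-06 − 2.93325e-05) = -6.94035e-10.
Running total after k=3: 107.585.
Order-4 term: −1/1209600 · (4.58019e-08 − 1.47508e-07) = 8.40827e-14.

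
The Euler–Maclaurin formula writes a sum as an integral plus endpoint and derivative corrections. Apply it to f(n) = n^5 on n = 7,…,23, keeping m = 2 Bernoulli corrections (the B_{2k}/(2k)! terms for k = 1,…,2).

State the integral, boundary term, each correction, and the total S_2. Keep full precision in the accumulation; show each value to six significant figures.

S_2 ≈ 2.79952e+07

∫_7^23 x^5 dx evaluates to 2.46530e+07.
Endpoint term: (f(7) + f(23))/2 = (16807.0 + 6.43634e+06)/2 = 3.22658e+06.
Integral + boundary = 2.78796e+07.
Order-1 term: 1/12 · (1.39920e+06 − 12005.0) = 115600.
After k=1: 2.79952e+07.
Order-2 term: −1/720 · (31740.0 − 2940.00) = -40.0000.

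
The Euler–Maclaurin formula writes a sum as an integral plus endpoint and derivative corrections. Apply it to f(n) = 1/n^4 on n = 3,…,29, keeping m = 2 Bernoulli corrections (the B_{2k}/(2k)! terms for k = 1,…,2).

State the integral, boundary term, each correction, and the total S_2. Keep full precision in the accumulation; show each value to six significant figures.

S_2 ≈ 0.0198011

Integral: ∫_3^29 1/x^4 dx = 0.0123320.
Endpoint term: (f(3) + f(29))/2 = (0.0123457 + 1.41387e-06)/2 = 0.00617355.
So far: 0.0185056.
Order-1 term: 1/12 · (-1.95016e-07 − (-0.0164609)) = 0.00137173.
Partial sum through k=1: 0.0198773.
Order-2 term: −1/720 · (-6.95657e-09 − (-0.0548697)) = -7.62079e-05.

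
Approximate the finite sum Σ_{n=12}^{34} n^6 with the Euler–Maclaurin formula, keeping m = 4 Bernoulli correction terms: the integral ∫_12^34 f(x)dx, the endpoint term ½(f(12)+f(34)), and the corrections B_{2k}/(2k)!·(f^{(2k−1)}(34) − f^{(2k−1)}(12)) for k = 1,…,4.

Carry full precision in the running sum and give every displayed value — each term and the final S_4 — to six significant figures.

Integral: ∫_12^34 x^6 dx = 7.49822e+09.
Boundary: ½(f(12) + f(34)) = ½(2.98598e+06 + 1.54480e+09) = 7.73895e+08.
So far: 8.27211e+09.
Correction k=1: B_{2}/2! · (f^{(1)}(34) − f^{(1)}(12)) = 1/12 · (2.72613e+08 − 1.49299e+06) = 2.25933e+07.
Running total after k=1: 8.29471e+09.
Correction k=2: B_{4}/4! · (f^{(3)}(34) − f^{(3)}(12)) = −1/720 · (4.71648e+06 − 207360) = -6262.67.
Running total after k=2: 8.29470e+09.
Correction k=3: B_{6}/6! · (f^{(5)}(34) − f^{(5)}(12)) = 1/30240 · (24480.0 − 8640.00) = 0.523810.
Running total after k=3: 8.29470e+09.
Correction k=4: B_{8}/8! · (f^{(7)}(34) − f^{(7)}(12)) = −1/1209600 · (0.00000 − 0.00000) = 0.00000.

S_4 ≈ 8.29470e+09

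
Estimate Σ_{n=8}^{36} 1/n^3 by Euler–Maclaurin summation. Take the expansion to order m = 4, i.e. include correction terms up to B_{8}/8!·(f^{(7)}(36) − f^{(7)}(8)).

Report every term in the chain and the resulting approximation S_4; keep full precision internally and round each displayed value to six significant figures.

S_4 ≈ 0.00847455

Integral: ∫_8^36 1/x^3 dx = 0.00742670.
½[f(8) + f(36)] = ½[0.00195312 + 2.14335e-05] = 0.000987279.
So far: 0.00841398.
k=1: B_{2}/(2)! × [f^{(1)}(36) − f^{(1)}(8)] = 1/12 × (-1.78612e-06 − (-0.000732422)) = 6.08863e-05.
After k=1: 0.00847486.
k=2: B_{4}/(4)! × [f^{(3)}(36) − f^{(3)}(8)] = −1/720 × (-2.75636e-08 − (-0.000228882)) = -3.17853e-07.
After k=2: 0.00847455.
k=3: B_{6}/(6)! × [f^{(5)}(36) − f^{(5)}(8)] = 1/30240 × (-8.93265e-10 − (-0.000150204)) = 4.96702e-09.
After k=3: 0.00847455.
k=4: B_{8}/(8)! × [f^{(7)}(36) − f^{(7)}(8)] = −1/1209600 × (-4.96259e-11 − (-0.000168979)) = -1.39698e-10.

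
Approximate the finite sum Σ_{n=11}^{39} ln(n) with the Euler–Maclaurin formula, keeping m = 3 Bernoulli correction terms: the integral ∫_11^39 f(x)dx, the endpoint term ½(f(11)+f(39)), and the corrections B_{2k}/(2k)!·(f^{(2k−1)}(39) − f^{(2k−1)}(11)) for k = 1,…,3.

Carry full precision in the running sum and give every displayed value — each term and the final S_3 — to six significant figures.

S_3 ≈ 91.5273

Integral: ∫_11^39 ln(x) dx = 88.5021.
Endpoint term: (f(11) + f(39))/2 = (2.39790 + 3.66356)/2 = 3.03073.
Integral + boundary = 91.5328.
Order-1 term: 1/12 · (0.0256410 − 0.0909091) = -0.00543901.
After k=1: 91.5273.
Order-2 term: −1/720 · (3.37160e-05 − 0.00150263) = 2.04016e-06.
After k=2: 91.5273.
Order-3 term: 1/30240 · (2.66004e-07 − 0.000149021) = -4.91915e-09.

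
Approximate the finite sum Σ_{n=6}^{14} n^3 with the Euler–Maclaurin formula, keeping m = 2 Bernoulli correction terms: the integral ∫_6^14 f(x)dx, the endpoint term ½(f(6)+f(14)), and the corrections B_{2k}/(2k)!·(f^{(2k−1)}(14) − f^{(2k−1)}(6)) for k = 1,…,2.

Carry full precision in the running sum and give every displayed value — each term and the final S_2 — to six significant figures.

S_2 ≈ 10800.0

The integral term ∫_6^14 x^3 dx = 9280.00.
Boundary: ½(f(6) + f(14)) = ½(216.000 + 2744.00) = 1480.00.
Integral + boundary = 10760.0.
Correction k=1: B_{2}/2! · (f^{(1)}(14) − f^{(1)}(6)) = 1/12 · (588.000 − 108.000) = 40.0000.
After k=1: 10800.0.
Correction k=2: B_{4}/4! · (f^{(3)}(14) − f^{(3)}(6)) = −1/720 · (6.00000 − 6.00000) = 0.00000.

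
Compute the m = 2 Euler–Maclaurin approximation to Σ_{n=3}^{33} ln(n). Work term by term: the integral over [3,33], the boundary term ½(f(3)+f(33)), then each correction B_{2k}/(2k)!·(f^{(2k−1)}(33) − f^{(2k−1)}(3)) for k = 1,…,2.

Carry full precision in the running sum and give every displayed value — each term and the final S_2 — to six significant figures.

S_2 ≈ 84.3613

Integral: ∫_3^33 ln(x) dx = 82.0889.
½[f(3) + f(33)] = ½[1.09861 + 3.49651] = 2.29756.
Integral + boundary = 84.3865.
k=1: B_{2}/(2)! × [f^{(1)}(33) − f^{(1)}(3)] = 1/12 × (0.0303030 − 0.333333) = -0.0252525.
Partial sum through k=1: 84.3612.
k=2: B_{4}/(4)! × [f^{(3)}(33) − f^{(3)}(3)] = −1/720 × (5.56529e-05 − 0.0740741) = 0.000102803.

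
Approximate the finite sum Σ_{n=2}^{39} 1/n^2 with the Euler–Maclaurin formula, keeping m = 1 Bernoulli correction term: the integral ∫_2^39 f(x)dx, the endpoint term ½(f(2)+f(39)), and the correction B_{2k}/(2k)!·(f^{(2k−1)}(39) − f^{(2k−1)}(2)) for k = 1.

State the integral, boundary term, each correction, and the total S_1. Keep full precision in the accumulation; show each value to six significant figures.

The integral term ∫_2^39 1/x^2 dx = 0.474359.
Endpoint term: (f(2) + f(39))/2 = (0.250000 + 0.000657462)/2 = 0.125329.
So far: 0.599688.
Order-1 term: 1/12 · (-3.37160e-05 − (-0.250000)) = 0.0208305.

S_1 ≈ 0.620518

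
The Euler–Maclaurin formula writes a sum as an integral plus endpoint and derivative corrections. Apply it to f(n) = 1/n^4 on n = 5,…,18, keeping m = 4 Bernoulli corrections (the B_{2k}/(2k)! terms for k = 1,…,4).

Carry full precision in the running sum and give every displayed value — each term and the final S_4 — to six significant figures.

The integral term ∫_5^18 1/x^4 dx = 0.00260951.
Boundary: ½(f(5) + f(18)) = ½(0.00160000 + 9.52599e-06) = 0.000804763.
So far: 0.00341427.
Correction k=1: B_{2}/2! · (f^{(1)}(18) − f^{(1)}(5)) = 1/12 · (-2.11689e-06 − (-0.00128000)) = 0.000106490.
Partial sum through k=1: 0.00352076.
Correction k=2: B_{4}/4! · (f^{(3)}(18) − f^{(3)}(5)) = −1/720 · (-1.96008e-07 − (-0.00153600)) = -2.13306e-06.
Partial sum through k=2: 0.00351863.
Correction k=3: B_{6}/6! · (f^{(5)}(18) − f^{(5)}(5)) = 1/30240 · (-3.38779e-08 − (-0.00344064)) = 1.13777e-07.
Partial sum through k=3: 0.00351874.
Correction k=4: B_{8}/8! · (f^{(7)}(18) − f^{(7)}(5)) = −1/1209600 · (-9.41053e-09 − (-0.0123863)) = -1.02400e-08.

S_4 ≈ 0.00351873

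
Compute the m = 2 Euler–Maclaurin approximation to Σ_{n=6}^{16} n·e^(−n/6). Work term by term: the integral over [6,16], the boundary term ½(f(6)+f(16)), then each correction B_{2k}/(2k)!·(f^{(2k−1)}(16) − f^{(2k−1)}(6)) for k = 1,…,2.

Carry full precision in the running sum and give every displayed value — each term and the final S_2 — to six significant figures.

The integral term ∫_6^16 x·e^(−x/6) dx = 17.3155.
Boundary: ½(f(6) + f(16)) = ½(2.20728 + 1.11174) = 1.65951.
Integral + boundary = 18.9750.
k=1: B_{2}/(2)! × [f^{(1)}(16) − f^{(1)}(6)] = 1/12 × (-0.115806 − 0.00000) = -0.00965048.
After k=1: 18.9654.
k=2: B_{4}/(4)! × [f^{(3)}(16) − f^{(3)}(6)] = −1/720 × (0.000643365 − 0.0204377) = 2.74922e-05.

S_2 ≈ 18.9654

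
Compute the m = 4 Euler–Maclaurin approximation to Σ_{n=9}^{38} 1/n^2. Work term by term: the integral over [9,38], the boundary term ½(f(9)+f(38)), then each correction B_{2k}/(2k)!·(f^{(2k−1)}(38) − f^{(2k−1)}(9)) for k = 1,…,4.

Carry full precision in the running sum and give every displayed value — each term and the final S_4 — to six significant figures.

Integral: ∫_9^38 1/x^2 dx = 0.0847953.
Boundary: ½(f(9) + f(38)) = ½(0.0123457 + 0.000692521) = 0.00651910.
Integral + boundary = 0.0913144.
Order-1 term: 1/12 · (-3.64485e-05 − (-0.00274348)) = 0.000225586.
After k=1: 0.0915400.
Order-2 term: −1/720 · (-3.02896e-07 − (-0.000406442)) = -5.64082e-07.
After k=2: 0.0915394.
Order-3 term: 1/30240 · (-6.29285e-09 − (-0.000150534)) = 4.97777e-09.
After k=3: 0.0915394.
Order-4 term: −1/1209600 · (-2.44044e-10 − (-0.000104073)) = -8.60390e-11.

S_4 ≈ 0.0915394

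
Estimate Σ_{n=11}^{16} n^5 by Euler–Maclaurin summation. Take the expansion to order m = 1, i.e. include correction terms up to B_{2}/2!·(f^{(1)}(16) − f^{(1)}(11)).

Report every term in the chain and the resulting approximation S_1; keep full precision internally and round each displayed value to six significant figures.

S_1 ≈ 3.12696e+06

The integral term ∫_11^16 x^5 dx = 2.50094e+06.
Boundary: ½(f(11) + f(16)) = ½(161051 + 1.04858e+06) = 604814.
Integral + boundary = 3.10576e+06.
Correction k=1: B_{2}/2! · (f^{(1)}(16) − f^{(1)}(11)) = 1/12 · (327680 − 73205.0) = 21206.2.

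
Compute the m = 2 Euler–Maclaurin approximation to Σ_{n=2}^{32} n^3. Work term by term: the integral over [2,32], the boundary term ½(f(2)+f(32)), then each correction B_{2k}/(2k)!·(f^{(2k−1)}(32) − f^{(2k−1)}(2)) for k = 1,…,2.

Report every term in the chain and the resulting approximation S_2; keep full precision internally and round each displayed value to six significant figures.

∫_2^32 x^3 dx evaluates to 262140.
Boundary: ½(f(2) + f(32)) = ½(8.00000 + 32768.0) = 16388.0.
Running total after boundary: 278528.
Order-1 term: 1/12 · (3072.00 − 12.0000) = 255.000.
After k=1: 278783.
Order-2 term: −1/720 · (6.00000 − 6.00000) = 0.00000.

S_2 ≈ 278783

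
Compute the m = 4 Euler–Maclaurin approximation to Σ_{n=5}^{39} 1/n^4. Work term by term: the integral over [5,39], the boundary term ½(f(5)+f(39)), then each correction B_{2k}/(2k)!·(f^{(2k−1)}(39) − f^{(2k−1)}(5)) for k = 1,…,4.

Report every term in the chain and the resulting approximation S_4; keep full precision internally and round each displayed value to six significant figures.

∫_5^39 1/x^4 dx evaluates to 0.00266105.
½[f(5) + f(39)] = ½[0.00160000 + 4.32257e-07] = 0.000800216.
Integral + boundary = 0.00346126.
k=1: B_{2}/(2)! × [f^{(1)}(39) − f^{(1)}(5)] = 1/12 × (-4.43340e-08 − (-0.00128000)) = 0.000106663.
After k=1: 0.00356793.
k=2: B_{4}/(4)! × [f^{(3)}(39) − f^{(3)}(5)] = −1/720 × (-8.74438e-10 − (-0.00153600)) = -2.13333e-06.
After k=2: 0.00356579.
k=3: B_{6}/(6)! × [f^{(5)}(39) − f^{(5)}(5)] = 1/30240 × (-3.21950e-11 − (-0.00344064)) = 1.13778e-07.
After k=3: 0.00356591.
k=4: B_{8}/(8)! × [f^{(7)}(39) − f^{(7)}(5)] = −1/1209600 × (-1.90503e-12 − (-0.0123863)) = -1.02400e-08.

S_4 ≈ 0.00356590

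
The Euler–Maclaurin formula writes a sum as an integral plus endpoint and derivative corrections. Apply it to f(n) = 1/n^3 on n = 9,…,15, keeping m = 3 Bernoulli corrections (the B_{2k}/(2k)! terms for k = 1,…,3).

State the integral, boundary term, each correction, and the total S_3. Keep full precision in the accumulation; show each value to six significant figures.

S_3 ≈ 0.00481765

Integral: ∫_9^15 1/x^3 dx = 0.00395062.
½[f(9) + f(15)] = ½[0.00137174 + 0.000296296] = 0.000834019.
Integral + boundary = 0.00478464.
k=1: B_{2}/(2)! × [f^{(1)}(15) − f^{(1)}(9)] = 1/12 × (-5.92593e-05 − (-0.000457247)) = 3.31657e-05.
After k=1: 0.00481780.
k=2: B_{4}/(4)! × [f^{(3)}(15) − f^{(3)}(9)] = −1/720 × (-5.26749e-06 − (-0.000112901)) = -1.49490e-07.
After k=2: 0.00481765.
k=3: B_{6}/(6)! × [f^{(5)}(15) − f^{(5)}(9)] = 1/30240 × (-9.83265e-07 − (-5.85410e-05)) = 1.90337e-09.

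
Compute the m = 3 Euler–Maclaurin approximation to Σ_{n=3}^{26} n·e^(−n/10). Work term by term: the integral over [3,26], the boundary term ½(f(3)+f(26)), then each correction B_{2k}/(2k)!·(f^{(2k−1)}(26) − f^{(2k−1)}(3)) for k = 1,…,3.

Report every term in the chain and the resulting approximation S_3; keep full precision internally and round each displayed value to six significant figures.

S_3 ≈ 71.5916

Integral: ∫_3^26 x·e^(−x/10) dx = 69.5679.
½[f(3) + f(26)] = ½[2.22245 + 1.93111] = 2.07678.
Integral + boundary = 71.6447.
k=1: B_{2}/(2)! × [f^{(1)}(26) − f^{(1)}(3)] = 1/12 × (-0.118838 − 0.518573) = -0.0531175.
Partial sum through k=1: 71.5915.
k=2: B_{4}/(4)! × [f^{(3)}(26) − f^{(3)}(3)] = −1/720 × (0.000297094 − 0.0200021) = 2.73681e-05.
Partial sum through k=2: 71.5916.
k=3: B_{6}/(6)! × [f^{(5)}(26) − f^{(5)}(3)] = 1/30240 × (1.78257e-05 − 0.000348185) = -1.09246e-08.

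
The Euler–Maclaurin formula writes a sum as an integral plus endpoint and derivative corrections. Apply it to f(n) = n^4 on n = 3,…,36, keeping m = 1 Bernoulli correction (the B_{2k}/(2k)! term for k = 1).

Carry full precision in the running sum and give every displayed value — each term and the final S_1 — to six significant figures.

S_1 ≈ 1.29486e+07

∫_3^36 x^4 dx evaluates to 1.20932e+07.
Boundary: ½(f(3) + f(36)) = ½(81.0000 + 1.67962e+06) = 839848.
So far: 1.29330e+07.
Correction k=1: B_{2}/2! · (f^{(1)}(36) − f^{(1)}(3)) = 1/12 · (186624 − 108.000) = 15543.0.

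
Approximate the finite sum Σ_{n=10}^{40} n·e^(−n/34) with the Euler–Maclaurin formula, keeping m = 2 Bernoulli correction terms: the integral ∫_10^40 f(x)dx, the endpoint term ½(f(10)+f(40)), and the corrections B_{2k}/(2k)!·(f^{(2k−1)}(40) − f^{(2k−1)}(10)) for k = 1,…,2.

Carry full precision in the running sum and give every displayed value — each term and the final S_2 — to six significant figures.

The integral term ∫_10^40 x·e^(−x/34) dx = 338.956.
Endpoint term: (f(10) + f(40))/2 = (7.45189 + 12.3346)/2 = 9.89325.
Running total after boundary: 348.849.
k=1: B_{2}/(2)! × [f^{(1)}(40) − f^{(1)}(10)] = 1/12 × (-0.0544174 − 0.526016) = -0.0483694.
After k=1: 348.801.
k=2: B_{4}/(4)! × [f^{(3)}(40) − f^{(3)}(10)] = −1/720 × (0.000486430 − 0.00174428) = 1.74702e-06.

S_2 ≈ 348.801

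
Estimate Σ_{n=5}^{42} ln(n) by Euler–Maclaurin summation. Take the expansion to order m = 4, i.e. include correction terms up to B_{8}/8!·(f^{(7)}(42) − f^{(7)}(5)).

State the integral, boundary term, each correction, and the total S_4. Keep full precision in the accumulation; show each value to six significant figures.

S_4 ≈ 114.594

∫_5^42 ln(x) dx evaluates to 111.935.
½[f(5) + f(42)] = ½[1.60944 + 3.73767] = 2.67355.
So far: 114.608.
Correction k=1: B_{2}/2! · (f^{(1)}(42) − f^{(1)}(5)) = 1/12 · (0.0238095 − 0.200000) = -0.0146825.
Partial sum through k=1: 114.594.
Correction k=2: B_{4}/4! · (f^{(3)}(42) − f^{(3)}(5)) = −1/720 · (2.69949e-05 − 0.0160000) = 2.21847e-05.
Partial sum through k=2: 114.594.
Correction k=3: B_{6}/6! · (f^{(5)}(42) − f^{(5)}(5)) = 1/30240 · (1.83639e-07 − 0.00768000) = -2.53962e-07.
Partial sum through k=3: 114.594.
Correction k=4: B_{8}/8! · (f^{(7)}(42) − f^{(7)}(5)) = −1/1209600 · (3.12311e-09 − 0.00921600) = 7.61905e-09.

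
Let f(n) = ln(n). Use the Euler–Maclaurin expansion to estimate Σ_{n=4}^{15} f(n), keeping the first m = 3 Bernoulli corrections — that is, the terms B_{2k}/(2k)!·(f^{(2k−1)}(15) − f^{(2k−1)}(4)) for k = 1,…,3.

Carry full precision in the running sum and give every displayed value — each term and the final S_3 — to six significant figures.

Integral: ∫_4^15 ln(x) dx = 24.0756.
Endpoint term: (f(4) + f(15))/2 = (1.38629 + 2.70805)/2 = 2.04717.
Running total after boundary: 26.1227.
k=1: B_{2}/(2)! × [f^{(1)}(15) − f^{(1)}(4)] = 1/12 × (0.0666667 − 0.250000) = -0.0152778.
After k=1: 26.1075.
k=2: B_{4}/(4)! × [f^{(3)}(15) − f^{(3)}(4)] = −1/720 × (0.000592593 − 0.0312500) = 4.25797e-05.
After k=2: 26.1075.
k=3: B_{6}/(6)! × [f^{(5)}(15) − f^{(5)}(4)] = 1/30240 × (3.16049e-05 − 0.0234375) = -7.74004e-07.

S_3 ≈ 26.1075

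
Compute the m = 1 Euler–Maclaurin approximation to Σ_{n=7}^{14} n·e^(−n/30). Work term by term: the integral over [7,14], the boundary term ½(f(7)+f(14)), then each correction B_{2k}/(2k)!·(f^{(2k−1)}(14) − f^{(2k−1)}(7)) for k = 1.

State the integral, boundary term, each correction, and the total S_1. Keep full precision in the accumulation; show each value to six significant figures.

Integral: ∫_7^14 x·e^(−x/30) dx = 51.2398.
Endpoint term: (f(7) + f(14))/2 = (5.54323 + 8.77925)/2 = 7.16124.
Running total after boundary: 58.4011.
Order-1 term: 1/12 · (0.334448 − 0.607115) = -0.0227223.

S_1 ≈ 58.3783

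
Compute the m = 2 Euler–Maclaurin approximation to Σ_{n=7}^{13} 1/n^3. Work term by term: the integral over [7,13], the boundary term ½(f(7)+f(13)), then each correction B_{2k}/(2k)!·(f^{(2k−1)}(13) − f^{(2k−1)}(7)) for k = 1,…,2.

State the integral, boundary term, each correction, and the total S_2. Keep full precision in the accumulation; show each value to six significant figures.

Integral: ∫_7^13 1/x^3 dx = 0.00724550.
½[f(7) + f(13)] = ½[0.00291545 + 0.000455166] = 0.00168531.
Integral + boundary = 0.00893081.
Order-1 term: 1/12 · (-0.000105038 − (-0.00124948)) = 9.53701e-05.
Running total after k=1: 0.00902618.
Order-2 term: −1/720 · (-1.24306e-05 − (-0.000509992)) = -6.91057e-07.

S_2 ≈ 0.00902549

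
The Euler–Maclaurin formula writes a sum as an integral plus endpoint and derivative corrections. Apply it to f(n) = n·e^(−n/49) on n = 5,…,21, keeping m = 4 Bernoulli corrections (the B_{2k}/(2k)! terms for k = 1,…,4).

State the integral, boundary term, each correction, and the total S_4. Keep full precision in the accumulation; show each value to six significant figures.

S_4 ≈ 163.944

∫_5^21 x·e^(−x/49) dx evaluates to 154.883.
½[f(5) + f(21)] = ½[4.51496 + 13.6802] = 9.09759.
Running total after boundary: 163.980.
Order-1 term: 1/12 · (0.372251 − 0.810851) = -0.0365500.
Running total after k=1: 163.944.
Order-2 term: −1/720 · (0.000697680 − 0.00108989) = 5.44742e-07.
Running total after k=2: 163.944.
Order-3 term: 1/30240 · (5.16585e-07 − 7.67211e-07) = -8.28793e-12.
Running total after k=3: 163.944.
Order-4 term: −1/1209600 · (3.09284e-10 − 4.50016e-10) = 1.16346e-16.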